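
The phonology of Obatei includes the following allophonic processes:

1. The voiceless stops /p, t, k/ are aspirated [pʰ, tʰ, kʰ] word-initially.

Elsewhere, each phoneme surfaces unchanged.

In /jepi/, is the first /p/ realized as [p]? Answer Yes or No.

Yes

/p/ (between /e/ and /i/): rule 1 targets it, but not word-initially → unchanged [p].
The actual realization is [p], which matches [p].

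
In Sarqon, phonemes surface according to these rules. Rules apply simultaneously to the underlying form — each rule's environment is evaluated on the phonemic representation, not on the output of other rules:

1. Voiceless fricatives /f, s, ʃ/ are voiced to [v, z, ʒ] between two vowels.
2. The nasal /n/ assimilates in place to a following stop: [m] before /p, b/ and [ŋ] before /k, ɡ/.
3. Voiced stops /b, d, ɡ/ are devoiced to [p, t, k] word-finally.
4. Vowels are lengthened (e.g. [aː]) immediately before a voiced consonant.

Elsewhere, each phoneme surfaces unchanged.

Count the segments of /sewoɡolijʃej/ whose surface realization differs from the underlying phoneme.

Segments that undergo a rule: /e/ → [eː] (rule 4); /o/ → [oː] (rule 4); /o/ → [oː] (rule 4); /i/ → [iː] (rule 4); /e/ → [eː] (rule 4).
All other segments surface unchanged.

5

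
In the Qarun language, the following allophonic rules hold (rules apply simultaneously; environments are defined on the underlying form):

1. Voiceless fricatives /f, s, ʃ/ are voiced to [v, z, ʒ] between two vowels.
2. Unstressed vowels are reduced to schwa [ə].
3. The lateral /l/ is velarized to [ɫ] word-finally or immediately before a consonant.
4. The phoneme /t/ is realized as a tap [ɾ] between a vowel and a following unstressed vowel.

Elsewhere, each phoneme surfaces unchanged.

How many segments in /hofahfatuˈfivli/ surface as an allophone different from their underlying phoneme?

8

Segments that undergo a rule: /o/ → [ə] (rule 2); /f/ → [v] (rule 1); /a/ → [ə] (rule 2); /a/ → [ə] (rule 2); /t/ → [ɾ] (rule 4); /u/ → [ə] (rule 2); /f/ → [v] (rule 1); /i/ → [ə] (rule 2).
All other segments surface unchanged.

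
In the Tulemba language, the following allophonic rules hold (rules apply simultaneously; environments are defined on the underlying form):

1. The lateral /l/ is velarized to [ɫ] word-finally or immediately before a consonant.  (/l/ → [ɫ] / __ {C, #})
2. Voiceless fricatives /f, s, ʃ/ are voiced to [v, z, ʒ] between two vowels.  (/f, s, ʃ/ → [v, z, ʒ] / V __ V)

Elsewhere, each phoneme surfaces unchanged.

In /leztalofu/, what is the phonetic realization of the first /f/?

[v]

/f/ (between /o/ and /u/): between two vowels, so rule 2 applies → [v].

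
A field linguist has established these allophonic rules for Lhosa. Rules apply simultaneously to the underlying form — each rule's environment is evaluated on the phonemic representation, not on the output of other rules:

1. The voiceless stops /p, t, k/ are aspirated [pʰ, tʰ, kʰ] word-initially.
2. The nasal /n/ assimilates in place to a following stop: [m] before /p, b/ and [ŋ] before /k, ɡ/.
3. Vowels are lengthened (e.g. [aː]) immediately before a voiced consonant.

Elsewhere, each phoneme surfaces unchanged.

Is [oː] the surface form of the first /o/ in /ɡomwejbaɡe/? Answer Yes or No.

Yes

/o/ — between /ɡ/ and /m/, before a voiced consonant — surfaces as [oː] (rule 3).
The actual realization is [oː], which matches [oː].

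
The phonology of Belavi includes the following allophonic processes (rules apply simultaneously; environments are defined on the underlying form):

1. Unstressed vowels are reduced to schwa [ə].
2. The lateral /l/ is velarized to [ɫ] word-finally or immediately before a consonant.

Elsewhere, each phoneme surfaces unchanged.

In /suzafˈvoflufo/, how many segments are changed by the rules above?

4

Segments that undergo a rule: /u/ → [ə] (rule 1); /a/ → [ə] (rule 1); /u/ → [ə] (rule 1); /o/ → [ə] (rule 1).
All other segments surface unchanged.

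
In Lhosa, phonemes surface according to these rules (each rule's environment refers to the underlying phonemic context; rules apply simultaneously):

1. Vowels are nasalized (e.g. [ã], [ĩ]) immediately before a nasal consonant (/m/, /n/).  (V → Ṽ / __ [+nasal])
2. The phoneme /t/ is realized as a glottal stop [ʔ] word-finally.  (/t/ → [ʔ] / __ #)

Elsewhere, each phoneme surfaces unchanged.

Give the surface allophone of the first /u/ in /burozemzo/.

[u]

/u/ (between /b/ and /r/): rule 1 targets it, but not before a nasal consonant → unchanged [u].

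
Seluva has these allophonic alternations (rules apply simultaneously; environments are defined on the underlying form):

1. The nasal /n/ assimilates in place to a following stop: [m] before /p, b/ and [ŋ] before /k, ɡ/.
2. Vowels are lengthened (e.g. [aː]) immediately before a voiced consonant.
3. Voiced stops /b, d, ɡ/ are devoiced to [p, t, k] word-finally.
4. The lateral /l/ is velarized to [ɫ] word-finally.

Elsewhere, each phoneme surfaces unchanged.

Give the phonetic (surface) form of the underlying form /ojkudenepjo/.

[oːjkuːdeːnepjo]

/o/ (word-initial): before a voiced consonant, so rule 2 applies → [oː].
/j/ — not in any rule's target class → [j].
/k/ stays [k].
/u/ (between /k/ and /d/) occurs before a voiced consonant → [uː] by rule 2.
/d/ (between /u/ and /e/): rule 3 targets it, but not word-finally → unchanged [d].
/e/ (between /d/ and /n/) occurs before a voiced consonant → [eː] by rule 2.
/n/ — between /e/ and /e/; rule 1 does not apply here → [n].
/e/ (between /n/ and /p/): rule 2 targets it, but not before a voiced consonant → unchanged [e].
/p/ (between /e/ and /j/): no rule targets it → [p].
/j/ (between /p/ and /o/) is unaffected → [j].
/o/ — word-final; rule 2 does not apply here → [o].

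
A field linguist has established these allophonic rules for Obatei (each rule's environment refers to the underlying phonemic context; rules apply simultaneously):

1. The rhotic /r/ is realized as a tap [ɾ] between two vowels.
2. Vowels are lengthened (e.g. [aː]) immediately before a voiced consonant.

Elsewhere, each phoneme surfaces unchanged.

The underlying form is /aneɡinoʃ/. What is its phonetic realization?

[aːneːɡiːnoʃ]

/a/ meets the environment for rule 2 (before a voiced consonant) → [aː].
/n/ — not in any rule's target class → [n].
/e/ (between /n/ and /ɡ/) occurs before a voiced consonant → [eː] by rule 2.
/ɡ/ (between /e/ and /i/) is unaffected → [ɡ].
/i/ (between /ɡ/ and /n/) occurs before a voiced consonant → [iː] by rule 2.
/n/ stays [n].
/o/ (between /n/ and /ʃ/) is in the target of rule 2 but the environment (before a voiced consonant) is not met → [o].
/ʃ/ — not in any rule's target class → [ʃ].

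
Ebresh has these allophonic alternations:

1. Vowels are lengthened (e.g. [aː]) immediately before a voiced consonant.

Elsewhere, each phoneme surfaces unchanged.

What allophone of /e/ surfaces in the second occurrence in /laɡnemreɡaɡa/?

[eː]

/e/ (between /r/ and /ɡ/) occurs before a voiced consonant → [eː] by rule 1.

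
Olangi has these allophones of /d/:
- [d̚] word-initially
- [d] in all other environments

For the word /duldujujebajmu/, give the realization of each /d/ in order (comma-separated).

[d̚], [d]

Occurrence 1 (position 1): word-initially → [d̚].
Occurrence 2 (position 4): no conditioning environment matches → elsewhere allophone [d].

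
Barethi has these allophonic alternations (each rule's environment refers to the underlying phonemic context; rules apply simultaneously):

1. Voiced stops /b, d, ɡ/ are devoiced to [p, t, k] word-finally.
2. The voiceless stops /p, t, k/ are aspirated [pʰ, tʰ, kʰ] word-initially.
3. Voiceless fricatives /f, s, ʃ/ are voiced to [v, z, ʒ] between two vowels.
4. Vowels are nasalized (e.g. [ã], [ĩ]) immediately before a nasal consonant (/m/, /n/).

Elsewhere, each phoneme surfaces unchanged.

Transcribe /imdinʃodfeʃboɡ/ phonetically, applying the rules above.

/i/ (word-initial): before a nasal consonant, so rule 4 applies → [ĩ].
/d/ — between /m/ and /i/; rule 1 does not apply here → [d].
/i/ — between /d/ and /n/, before a nasal consonant — surfaces as [ĩ] (rule 4).
/ʃ/ — between /n/ and /o/; rule 3 does not apply here → [ʃ].
/o/ (between /ʃ/ and /d/): rule 4 targets it, but not before a nasal consonant → unchanged [o].
/d/ — between /o/ and /f/; rule 1 does not apply here → [d].
/f/ (between /d/ and /e/): rule 3 targets it, but not between two vowels → unchanged [f].
/e/ — between /f/ and /ʃ/; rule 4 does not apply here → [e].
/ʃ/ (between /e/ and /b/): rule 3 targets it, but not between two vowels → unchanged [ʃ].
/b/ (between /ʃ/ and /o/): rule 1 targets it, but not word-finally → unchanged [b].
/o/ (between /b/ and /ɡ/) fails the environment for rule 4, so it stays [o].
Rule 1 applies to /ɡ/ (word-final: word-finally) → [k].

[ĩmdĩnʃodfeʃbok]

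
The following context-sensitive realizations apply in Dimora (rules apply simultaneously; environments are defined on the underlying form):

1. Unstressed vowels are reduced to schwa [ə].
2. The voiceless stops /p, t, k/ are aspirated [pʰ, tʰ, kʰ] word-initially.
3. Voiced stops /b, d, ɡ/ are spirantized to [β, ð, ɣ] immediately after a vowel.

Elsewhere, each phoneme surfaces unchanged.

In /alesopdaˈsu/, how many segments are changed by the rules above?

Segments that undergo a rule: /a/ → [ə] (rule 1); /e/ → [ə] (rule 1); /o/ → [ə] (rule 1); /a/ → [ə] (rule 1).
All other segments surface unchanged.

4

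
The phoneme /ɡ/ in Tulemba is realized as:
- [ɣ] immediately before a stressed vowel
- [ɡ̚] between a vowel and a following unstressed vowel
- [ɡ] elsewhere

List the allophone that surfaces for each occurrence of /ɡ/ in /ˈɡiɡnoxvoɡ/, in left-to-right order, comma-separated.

[ɣ], [ɡ], [ɡ]

Occurrence 1 (position 1): immediately before a stressed vowel → [ɣ].
Occurrence 2 (position 3): no conditioning environment matches → elsewhere allophone [ɡ].
Occurrence 3 (position 9): no conditioning environment matches → elsewhere allophone [ɡ].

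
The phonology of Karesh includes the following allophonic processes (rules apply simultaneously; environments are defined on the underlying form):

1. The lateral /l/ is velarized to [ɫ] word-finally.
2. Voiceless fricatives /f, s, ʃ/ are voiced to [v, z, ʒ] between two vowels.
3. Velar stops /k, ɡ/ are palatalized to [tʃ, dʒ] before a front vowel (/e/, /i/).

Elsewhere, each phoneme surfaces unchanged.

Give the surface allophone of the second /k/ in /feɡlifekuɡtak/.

[k]

/k/ (word-final): rule 3 targets it, but not before a front vowel → unchanged [k].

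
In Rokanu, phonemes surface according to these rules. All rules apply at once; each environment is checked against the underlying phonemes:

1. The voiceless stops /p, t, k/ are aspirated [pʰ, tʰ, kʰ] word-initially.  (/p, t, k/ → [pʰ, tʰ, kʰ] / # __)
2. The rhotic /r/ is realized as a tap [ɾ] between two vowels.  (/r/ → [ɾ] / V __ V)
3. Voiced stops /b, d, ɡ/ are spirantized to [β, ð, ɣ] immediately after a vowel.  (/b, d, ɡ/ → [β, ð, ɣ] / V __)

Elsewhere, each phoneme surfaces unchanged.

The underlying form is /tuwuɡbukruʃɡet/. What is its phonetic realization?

/t/ (word-initial): word-initially, so rule 1 applies → [tʰ].
/u/ — not in any rule's target class → [u].
/w/ (between /u/ and /u/) is unaffected → [w].
/u/ stays [u].
/ɡ/ — between /u/ and /b/, immediately after a vowel — surfaces as [ɣ] (rule 3).
/b/ — between /ɡ/ and /u/; rule 3 does not apply here → [b].
/u/ — not in any rule's target class → [u].
/k/ (between /u/ and /r/): rule 1 targets it, but not word-initially → unchanged [k].
/r/ — between /k/ and /u/; rule 2 does not apply here → [r].
/u/ stays [u].
/ʃ/ — not in any rule's target class → [ʃ].
/ɡ/ — between /ʃ/ and /e/; rule 3 does not apply here → [ɡ].
/e/ — not in any rule's target class → [e].
/t/ (word-final) fails the environment for rule 1, so it stays [t].

[tʰuwuɣbukruʃɡet]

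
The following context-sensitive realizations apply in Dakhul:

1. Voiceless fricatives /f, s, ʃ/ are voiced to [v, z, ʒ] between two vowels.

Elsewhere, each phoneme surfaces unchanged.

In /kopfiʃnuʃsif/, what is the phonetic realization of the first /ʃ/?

/ʃ/ (between /i/ and /n/) is in the target of rule 1 but the environment (between two vowels) is not met → [ʃ].

[ʃ]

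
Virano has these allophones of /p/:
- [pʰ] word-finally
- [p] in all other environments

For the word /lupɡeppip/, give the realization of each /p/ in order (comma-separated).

[p], [p], [p], [pʰ]

Occurrence 1 (position 3): no conditioning environment matches → elsewhere allophone [p].
Occurrence 2 (position 6): no conditioning environment matches → elsewhere allophone [p].
Occurrence 3 (position 7): no conditioning environment matches → elsewhere allophone [p].
Occurrence 4 (position 9): word-finally → [pʰ].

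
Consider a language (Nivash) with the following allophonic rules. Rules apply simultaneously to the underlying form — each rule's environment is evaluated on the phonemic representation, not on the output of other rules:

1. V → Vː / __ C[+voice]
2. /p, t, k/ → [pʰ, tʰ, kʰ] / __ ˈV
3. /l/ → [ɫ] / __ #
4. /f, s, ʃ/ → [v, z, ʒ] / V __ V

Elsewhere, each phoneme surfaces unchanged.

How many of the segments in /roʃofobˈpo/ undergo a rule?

4

Segments that undergo a rule: /ʃ/ → [ʒ] (rule 4); /f/ → [v] (rule 4); /o/ → [oː] (rule 1); /p/ → [pʰ] (rule 2).
All other segments surface unchanged.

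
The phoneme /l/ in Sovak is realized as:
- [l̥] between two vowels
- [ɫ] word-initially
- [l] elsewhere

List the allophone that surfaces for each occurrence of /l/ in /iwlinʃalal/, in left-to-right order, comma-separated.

[l], [l̥], [l]

Occurrence 1 (position 3): no conditioning environment matches → elsewhere allophone [l].
Occurrence 2 (position 8): between two vowels → [l̥].
Occurrence 3 (position 10): no conditioning environment matches → elsewhere allophone [l].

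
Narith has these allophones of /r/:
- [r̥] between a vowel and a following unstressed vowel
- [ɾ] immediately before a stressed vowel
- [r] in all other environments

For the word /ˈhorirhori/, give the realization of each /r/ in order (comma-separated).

[r̥], [r], [r̥]

Occurrence 1 (position 3): between a vowel and a following unstressed vowel → [r̥].
Occurrence 2 (position 5): no conditioning environment matches → elsewhere allophone [r].
Occurrence 3 (position 8): between a vowel and a following unstressed vowel → [r̥].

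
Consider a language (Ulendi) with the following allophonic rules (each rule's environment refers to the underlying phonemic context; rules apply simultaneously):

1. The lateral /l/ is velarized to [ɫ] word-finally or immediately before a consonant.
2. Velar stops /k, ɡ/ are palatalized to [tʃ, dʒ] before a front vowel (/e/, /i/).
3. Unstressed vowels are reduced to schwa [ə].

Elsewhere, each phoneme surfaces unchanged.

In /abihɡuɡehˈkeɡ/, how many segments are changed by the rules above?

6

Segments that undergo a rule: /a/ → [ə] (rule 3); /i/ → [ə] (rule 3); /u/ → [ə] (rule 3); /ɡ/ → [dʒ] (rule 2); /e/ → [ə] (rule 3); /k/ → [tʃ] (rule 2).
All other segments surface unchanged.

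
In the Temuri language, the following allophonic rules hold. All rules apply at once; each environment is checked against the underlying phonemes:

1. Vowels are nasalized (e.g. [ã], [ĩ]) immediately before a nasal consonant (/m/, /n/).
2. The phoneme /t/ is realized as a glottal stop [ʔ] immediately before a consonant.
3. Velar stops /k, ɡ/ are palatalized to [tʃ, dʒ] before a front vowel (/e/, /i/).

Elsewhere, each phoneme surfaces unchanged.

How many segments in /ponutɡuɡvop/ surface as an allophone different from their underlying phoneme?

2

Segments that undergo a rule: /o/ → [õ] (rule 1); /t/ → [ʔ] (rule 2).
All other segments surface unchanged.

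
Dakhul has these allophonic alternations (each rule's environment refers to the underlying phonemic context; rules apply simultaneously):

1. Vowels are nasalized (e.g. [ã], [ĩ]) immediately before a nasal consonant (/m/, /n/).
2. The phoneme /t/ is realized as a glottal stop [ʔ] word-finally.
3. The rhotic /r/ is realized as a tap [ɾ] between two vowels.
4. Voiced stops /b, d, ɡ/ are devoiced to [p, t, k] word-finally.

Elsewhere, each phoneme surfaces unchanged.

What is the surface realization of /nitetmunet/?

/n/ (word-initial) is unaffected → [n].
/i/ (between /n/ and /t/): rule 1 targets it, but not before a nasal consonant → unchanged [i].
/t/ (between /i/ and /e/) is in the target of rule 2 but the environment (word-finally) is not met → [t].
/e/ — between /t/ and /t/; rule 1 does not apply here → [e].
/t/ (between /e/ and /m/) is in the target of rule 2 but the environment (word-finally) is not met → [t].
/m/ (between /t/ and /u/): no rule targets it → [m].
/u/ (between /m/ and /n/): before a nasal consonant, so rule 1 applies → [ũ].
/n/ stays [n].
/e/ (between /n/ and /t/): rule 1 targets it, but not before a nasal consonant → unchanged [e].
/t/ (word-final): word-finally, so rule 2 applies → [ʔ].

[nitetmũneʔ]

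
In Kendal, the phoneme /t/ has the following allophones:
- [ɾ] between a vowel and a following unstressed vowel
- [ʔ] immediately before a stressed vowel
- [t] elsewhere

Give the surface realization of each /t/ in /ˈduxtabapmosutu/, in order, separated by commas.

Occurrence 1 (position 4): no conditioning environment matches → elsewhere allophone [t].
Occurrence 2 (position 13): between a vowel and a following unstressed vowel → [ɾ].

[t], [ɾ]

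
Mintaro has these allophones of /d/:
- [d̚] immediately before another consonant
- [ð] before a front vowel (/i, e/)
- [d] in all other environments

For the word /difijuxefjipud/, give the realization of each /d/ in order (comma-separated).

[ð], [d]

Occurrence 1 (position 1): before a front vowel (/i, e/) → [ð].
Occurrence 2 (position 14): no conditioning environment matches → elsewhere allophone [d].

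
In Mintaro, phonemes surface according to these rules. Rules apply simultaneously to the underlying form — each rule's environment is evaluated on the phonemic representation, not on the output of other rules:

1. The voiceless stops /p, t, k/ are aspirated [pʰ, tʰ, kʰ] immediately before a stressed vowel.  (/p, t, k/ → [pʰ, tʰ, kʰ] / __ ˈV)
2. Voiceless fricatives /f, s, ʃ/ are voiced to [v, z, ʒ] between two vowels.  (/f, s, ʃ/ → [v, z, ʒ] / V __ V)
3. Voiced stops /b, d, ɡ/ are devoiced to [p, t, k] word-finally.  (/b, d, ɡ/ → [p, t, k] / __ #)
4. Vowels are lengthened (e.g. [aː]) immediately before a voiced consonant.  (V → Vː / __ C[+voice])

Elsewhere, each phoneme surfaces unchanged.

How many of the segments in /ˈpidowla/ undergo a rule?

3

Segments that undergo a rule: /p/ → [pʰ] (rule 1); /i/ → [iː] (rule 4); /o/ → [oː] (rule 4).
All other segments surface unchanged.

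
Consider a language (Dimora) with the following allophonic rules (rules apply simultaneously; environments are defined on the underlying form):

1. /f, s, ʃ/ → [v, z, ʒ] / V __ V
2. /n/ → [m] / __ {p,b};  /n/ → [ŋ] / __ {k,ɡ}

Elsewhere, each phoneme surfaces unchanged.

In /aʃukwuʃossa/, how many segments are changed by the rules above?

2

Segments that undergo a rule: /ʃ/ → [ʒ] (rule 1); /ʃ/ → [ʒ] (rule 1).
All other segments surface unchanged.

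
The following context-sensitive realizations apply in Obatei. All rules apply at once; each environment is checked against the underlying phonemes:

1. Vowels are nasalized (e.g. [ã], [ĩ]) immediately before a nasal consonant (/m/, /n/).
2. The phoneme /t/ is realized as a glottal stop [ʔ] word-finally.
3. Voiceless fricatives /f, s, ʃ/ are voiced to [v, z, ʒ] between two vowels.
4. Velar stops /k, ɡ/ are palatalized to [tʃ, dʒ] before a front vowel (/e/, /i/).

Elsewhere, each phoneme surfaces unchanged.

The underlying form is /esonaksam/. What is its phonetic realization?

[ezõnaksãm]

/e/ (word-initial) fails the environment for rule 1, so it stays [e].
/s/ — between /e/ and /o/, between two vowels — surfaces as [z] (rule 3).
/o/ (between /s/ and /n/): before a nasal consonant, so rule 1 applies → [õ].
/n/ — not in any rule's target class → [n].
/a/ — between /n/ and /k/; rule 1 does not apply here → [a].
/k/ (between /a/ and /s/) fails the environment for rule 4, so it stays [k].
/s/ (between /k/ and /a/) is in the target of rule 3 but the environment (between two vowels) is not met → [s].
/a/ (between /s/ and /m/): before a nasal consonant, so rule 1 applies → [ã].
/m/ (word-final): no rule targets it → [m].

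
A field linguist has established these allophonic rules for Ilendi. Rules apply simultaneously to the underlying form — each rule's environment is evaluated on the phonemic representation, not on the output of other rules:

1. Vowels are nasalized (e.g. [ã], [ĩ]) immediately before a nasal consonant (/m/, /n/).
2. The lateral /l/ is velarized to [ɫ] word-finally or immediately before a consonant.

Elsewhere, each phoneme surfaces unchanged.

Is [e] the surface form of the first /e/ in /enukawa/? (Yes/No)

/e/ meets the environment for rule 1 (before a nasal consonant) → [ẽ].
The actual realization is [ẽ], not [e].

No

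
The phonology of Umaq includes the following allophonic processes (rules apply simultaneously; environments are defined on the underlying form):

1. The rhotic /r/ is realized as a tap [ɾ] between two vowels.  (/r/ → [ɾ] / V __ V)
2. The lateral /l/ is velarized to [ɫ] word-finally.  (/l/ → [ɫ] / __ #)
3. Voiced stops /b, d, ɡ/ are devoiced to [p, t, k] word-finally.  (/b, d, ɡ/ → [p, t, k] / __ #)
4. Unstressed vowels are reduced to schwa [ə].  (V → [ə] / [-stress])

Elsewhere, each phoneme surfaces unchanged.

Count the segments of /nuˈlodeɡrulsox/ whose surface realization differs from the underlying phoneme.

Segments that undergo a rule: /u/ → [ə] (rule 4); /e/ → [ə] (rule 4); /u/ → [ə] (rule 4); /o/ → [ə] (rule 4).
All other segments surface unchanged.

4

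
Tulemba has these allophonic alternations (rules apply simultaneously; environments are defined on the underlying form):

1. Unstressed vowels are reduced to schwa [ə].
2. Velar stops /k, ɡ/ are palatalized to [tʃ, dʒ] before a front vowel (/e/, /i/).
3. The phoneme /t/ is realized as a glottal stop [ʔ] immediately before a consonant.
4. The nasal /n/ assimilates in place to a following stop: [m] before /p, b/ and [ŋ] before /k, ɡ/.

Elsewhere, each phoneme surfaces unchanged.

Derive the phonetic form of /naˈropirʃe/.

[nəˈropərʃə]

/n/ — word-initial; rule 4 does not apply here → [n].
/a/ — between /n/ and /r/, in an unstressed syllable — surfaces as [ə] (rule 1).
/o/ (between /r/ and /p/) is in the target of rule 1 but the environment (in an unstressed syllable) is not met → [o].
/i/ — between /p/ and /r/, in an unstressed syllable — surfaces as [ə] (rule 1).
/e/ — word-final, in an unstressed syllable — surfaces as [ə] (rule 1).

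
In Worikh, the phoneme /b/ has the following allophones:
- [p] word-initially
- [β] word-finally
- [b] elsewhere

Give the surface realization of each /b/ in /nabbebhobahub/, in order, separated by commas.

Occurrence 1 (position 3): no conditioning environment matches → elsewhere allophone [b].
Occurrence 2 (position 4): no conditioning environment matches → elsewhere allophone [b].
Occurrence 3 (position 6): no conditioning environment matches → elsewhere allophone [b].
Occurrence 4 (position 9): no conditioning environment matches → elsewhere allophone [b].
Occurrence 5 (position 13): word-finally → [β].

[b], [b], [b], [b], [β]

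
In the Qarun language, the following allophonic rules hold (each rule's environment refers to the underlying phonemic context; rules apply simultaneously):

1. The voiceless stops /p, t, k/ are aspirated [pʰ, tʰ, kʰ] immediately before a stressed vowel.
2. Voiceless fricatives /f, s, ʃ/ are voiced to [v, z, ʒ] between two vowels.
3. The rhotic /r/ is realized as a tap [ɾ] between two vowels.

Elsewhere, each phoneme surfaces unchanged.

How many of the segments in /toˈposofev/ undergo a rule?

Segments that undergo a rule: /p/ → [pʰ] (rule 1); /s/ → [z] (rule 2); /f/ → [v] (rule 2).
All other segments surface unchanged.

3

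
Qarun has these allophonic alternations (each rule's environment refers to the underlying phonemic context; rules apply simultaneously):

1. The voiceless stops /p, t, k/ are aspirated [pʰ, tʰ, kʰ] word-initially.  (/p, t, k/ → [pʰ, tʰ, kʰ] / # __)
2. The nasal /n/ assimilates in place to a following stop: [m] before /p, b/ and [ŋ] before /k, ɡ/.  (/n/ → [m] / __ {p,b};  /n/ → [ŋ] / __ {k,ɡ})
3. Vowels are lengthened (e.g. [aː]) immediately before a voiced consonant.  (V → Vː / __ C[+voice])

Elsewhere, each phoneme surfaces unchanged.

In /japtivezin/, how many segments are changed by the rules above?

Segments that undergo a rule: /i/ → [iː] (rule 3); /e/ → [eː] (rule 3); /i/ → [iː] (rule 3).
All other segments surface unchanged.

3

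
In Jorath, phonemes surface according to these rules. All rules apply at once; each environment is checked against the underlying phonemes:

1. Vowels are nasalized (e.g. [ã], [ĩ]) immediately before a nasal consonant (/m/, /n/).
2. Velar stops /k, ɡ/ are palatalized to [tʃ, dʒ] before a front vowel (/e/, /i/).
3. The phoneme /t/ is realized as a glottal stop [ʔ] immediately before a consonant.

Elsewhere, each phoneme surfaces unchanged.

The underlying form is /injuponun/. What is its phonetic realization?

/i/ meets the environment for rule 1 (before a nasal consonant) → [ĩ].
/n/ stays [n].
/j/ (between /n/ and /u/): no rule targets it → [j].
/u/ (between /j/ and /p/) fails the environment for rule 1, so it stays [u].
/p/ — not in any rule's target class → [p].
Rule 1 applies to /o/ (between /p/ and /n/: before a nasal consonant) → [õ].
/n/ stays [n].
/u/ — between /n/ and /n/, before a nasal consonant — surfaces as [ũ] (rule 1).
/n/ (word-final) is unaffected → [n].

[ĩnjupõnũn]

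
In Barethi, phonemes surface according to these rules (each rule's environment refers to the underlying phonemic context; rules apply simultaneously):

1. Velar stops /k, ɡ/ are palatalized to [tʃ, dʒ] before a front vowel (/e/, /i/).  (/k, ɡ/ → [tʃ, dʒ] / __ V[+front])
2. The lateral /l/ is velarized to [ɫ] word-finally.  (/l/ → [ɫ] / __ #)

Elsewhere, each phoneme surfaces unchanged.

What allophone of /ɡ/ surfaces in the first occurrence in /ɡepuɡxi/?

/ɡ/ meets the environment for rule 1 (before a front vowel) → [dʒ].

[dʒ]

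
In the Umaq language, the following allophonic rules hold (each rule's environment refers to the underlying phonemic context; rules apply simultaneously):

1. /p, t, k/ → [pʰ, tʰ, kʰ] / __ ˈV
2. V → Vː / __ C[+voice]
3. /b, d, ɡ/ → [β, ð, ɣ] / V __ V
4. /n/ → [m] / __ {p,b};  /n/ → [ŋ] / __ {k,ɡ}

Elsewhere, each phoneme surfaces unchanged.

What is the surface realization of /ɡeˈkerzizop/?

/ɡ/ (word-initial) fails the environment for rule 3, so it stays [ɡ].
/e/ (between /ɡ/ and /k/) fails the environment for rule 2, so it stays [e].
/k/ meets the environment for rule 1 (immediately before a stressed vowel) → [kʰ].
/e/ (between /k/ and /r/): before a voiced consonant, so rule 2 applies → [eː].
/r/ (between /e/ and /z/): no rule targets it → [r].
/z/ (between /r/ and /i/): no rule targets it → [z].
Rule 2 applies to /i/ (between /z/ and /z/: before a voiced consonant) → [iː].
/z/ (between /i/ and /o/): no rule targets it → [z].
/o/ (between /z/ and /p/): rule 2 targets it, but not before a voiced consonant → unchanged [o].
/p/ (word-final) fails the environment for rule 1, so it stays [p].

[ɡeˈkʰeːrziːzop]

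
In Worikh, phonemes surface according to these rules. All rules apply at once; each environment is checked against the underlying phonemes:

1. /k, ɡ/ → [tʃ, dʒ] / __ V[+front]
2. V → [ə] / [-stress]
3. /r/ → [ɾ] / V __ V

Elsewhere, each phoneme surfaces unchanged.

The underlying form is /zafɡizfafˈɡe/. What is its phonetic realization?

/z/ — not in any rule's target class → [z].
/a/ (between /z/ and /f/) occurs in an unstressed syllable → [ə] by rule 2.
/f/ (between /a/ and /ɡ/): no rule targets it → [f].
/ɡ/ — between /f/ and /i/, before a front vowel — surfaces as [dʒ] (rule 1).
/i/ (between /ɡ/ and /z/) occurs in an unstressed syllable → [ə] by rule 2.
/z/ — not in any rule's target class → [z].
/f/ — not in any rule's target class → [f].
Rule 2 applies to /a/ (between /f/ and /f/: in an unstressed syllable) → [ə].
/f/ — not in any rule's target class → [f].
/ɡ/ meets the environment for rule 1 (before a front vowel) → [dʒ].
/e/ (word-final) is in the target of rule 2 but the environment (in an unstressed syllable) is not met → [e].

[zəfdʒəzfəfˈdʒe]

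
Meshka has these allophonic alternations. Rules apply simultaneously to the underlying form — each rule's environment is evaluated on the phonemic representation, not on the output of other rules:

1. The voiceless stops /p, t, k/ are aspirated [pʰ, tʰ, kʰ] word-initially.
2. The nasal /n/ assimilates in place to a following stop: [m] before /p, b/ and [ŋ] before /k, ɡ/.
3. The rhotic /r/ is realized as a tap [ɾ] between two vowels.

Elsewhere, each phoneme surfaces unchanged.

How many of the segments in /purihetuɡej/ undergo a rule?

2

Segments that undergo a rule: /p/ → [pʰ] (rule 1); /r/ → [ɾ] (rule 3).
All other segments surface unchanged.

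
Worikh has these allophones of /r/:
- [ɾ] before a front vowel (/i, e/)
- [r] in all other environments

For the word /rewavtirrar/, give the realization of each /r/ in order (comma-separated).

Occurrence 1 (position 1): before a front vowel (/i, e/) → [ɾ].
Occurrence 2 (position 8): no conditioning environment matches → elsewhere allophone [r].
Occurrence 3 (position 9): no conditioning environment matches → elsewhere allophone [r].
Occurrence 4 (position 11): no conditioning environment matches → elsewhere allophone [r].

[ɾ], [r], [r], [r]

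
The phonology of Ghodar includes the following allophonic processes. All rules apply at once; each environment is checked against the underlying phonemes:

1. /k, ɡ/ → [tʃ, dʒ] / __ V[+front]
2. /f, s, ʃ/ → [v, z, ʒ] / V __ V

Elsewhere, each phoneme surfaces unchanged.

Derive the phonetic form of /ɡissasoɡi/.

/ɡ/ — word-initial, before a front vowel — surfaces as [dʒ] (rule 1).
/i/ stays [i].
/s/ — between /i/ and /s/; rule 2 does not apply here → [s].
/s/ — between /s/ and /a/; rule 2 does not apply here → [s].
/a/ — not in any rule's target class → [a].
Rule 2 applies to /s/ (between /a/ and /o/: between two vowels) → [z].
/o/ (between /s/ and /ɡ/): no rule targets it → [o].
/ɡ/ (between /o/ and /i/) occurs before a front vowel → [dʒ] by rule 1.
/i/ stays [i].

[dʒissazodʒi]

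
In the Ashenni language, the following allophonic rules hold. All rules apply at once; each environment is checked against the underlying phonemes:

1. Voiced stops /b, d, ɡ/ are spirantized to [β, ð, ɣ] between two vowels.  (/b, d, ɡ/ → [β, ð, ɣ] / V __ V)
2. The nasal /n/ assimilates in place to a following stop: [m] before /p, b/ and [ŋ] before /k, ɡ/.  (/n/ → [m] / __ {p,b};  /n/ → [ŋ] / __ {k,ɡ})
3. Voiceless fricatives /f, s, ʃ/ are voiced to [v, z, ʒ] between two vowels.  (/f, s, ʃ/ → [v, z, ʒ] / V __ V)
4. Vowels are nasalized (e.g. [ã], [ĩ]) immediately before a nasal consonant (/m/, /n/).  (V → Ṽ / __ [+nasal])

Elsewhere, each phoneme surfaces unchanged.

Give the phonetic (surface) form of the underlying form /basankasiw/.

/b/ (word-initial) fails the environment for rule 1, so it stays [b].
/a/ (between /b/ and /s/): rule 4 targets it, but not before a nasal consonant → unchanged [a].
/s/ (between /a/ and /a/) occurs between two vowels → [z] by rule 3.
/a/ (between /s/ and /n/): before a nasal consonant, so rule 4 applies → [ã].
Rule 2 applies to /n/ (between /a/ and /k/: before a labial or velar stop) → [ŋ].
/k/ (between /n/ and /a/) is unaffected → [k].
/a/ (between /k/ and /s/): rule 4 targets it, but not before a nasal consonant → unchanged [a].
/s/ meets the environment for rule 3 (between two vowels) → [z].
/i/ (between /s/ and /w/): rule 4 targets it, but not before a nasal consonant → unchanged [i].
/w/ (word-final) is unaffected → [w].

[bazãŋkaziw]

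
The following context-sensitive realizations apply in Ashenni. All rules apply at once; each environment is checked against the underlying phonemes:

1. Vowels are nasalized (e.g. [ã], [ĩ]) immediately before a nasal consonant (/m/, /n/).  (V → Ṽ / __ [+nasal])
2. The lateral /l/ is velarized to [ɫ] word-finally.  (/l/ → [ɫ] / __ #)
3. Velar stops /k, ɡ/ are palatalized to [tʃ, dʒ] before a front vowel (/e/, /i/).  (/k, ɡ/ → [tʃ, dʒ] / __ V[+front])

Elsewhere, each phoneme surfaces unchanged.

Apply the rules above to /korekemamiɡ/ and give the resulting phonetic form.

/k/ (word-initial) fails the environment for rule 3, so it stays [k].
/o/ — between /k/ and /r/; rule 1 does not apply here → [o].
/e/ (between /r/ and /k/) is in the target of rule 1 but the environment (before a nasal consonant) is not met → [e].
/k/ meets the environment for rule 3 (before a front vowel) → [tʃ].
/e/ (between /k/ and /m/) occurs before a nasal consonant → [ẽ] by rule 1.
/a/ (between /m/ and /m/): before a nasal consonant, so rule 1 applies → [ã].
/i/ (between /m/ and /ɡ/) is in the target of rule 1 but the environment (before a nasal consonant) is not met → [i].
/ɡ/ — word-final; rule 3 does not apply here → [ɡ].

[koretʃẽmãmiɡ]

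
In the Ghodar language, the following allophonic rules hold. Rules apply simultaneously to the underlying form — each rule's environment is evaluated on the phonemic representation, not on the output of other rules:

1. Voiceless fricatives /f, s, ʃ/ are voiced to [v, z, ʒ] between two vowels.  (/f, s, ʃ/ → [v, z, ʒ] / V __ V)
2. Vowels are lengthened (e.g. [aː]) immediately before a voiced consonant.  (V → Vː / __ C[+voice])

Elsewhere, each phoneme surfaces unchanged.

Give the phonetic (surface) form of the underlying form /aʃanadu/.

/a/ (word-initial) fails the environment for rule 2, so it stays [a].
/ʃ/ (between /a/ and /a/) occurs between two vowels → [ʒ] by rule 1.
/a/ meets the environment for rule 2 (before a voiced consonant) → [aː].
/n/ (between /a/ and /a/): no rule targets it → [n].
/a/ (between /n/ and /d/) occurs before a voiced consonant → [aː] by rule 2.
/d/ stays [d].
/u/ — word-final; rule 2 does not apply here → [u].

[aʒaːnaːdu]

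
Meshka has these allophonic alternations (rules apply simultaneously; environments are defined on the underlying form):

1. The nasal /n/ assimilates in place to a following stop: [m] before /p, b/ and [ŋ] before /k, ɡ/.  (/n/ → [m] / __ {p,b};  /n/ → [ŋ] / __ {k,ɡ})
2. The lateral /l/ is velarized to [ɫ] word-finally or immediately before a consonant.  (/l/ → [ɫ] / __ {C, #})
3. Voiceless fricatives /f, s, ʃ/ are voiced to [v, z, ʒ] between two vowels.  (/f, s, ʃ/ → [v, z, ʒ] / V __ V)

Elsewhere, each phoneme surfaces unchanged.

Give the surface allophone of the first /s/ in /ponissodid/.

[s]

/s/ (between /i/ and /s/): rule 3 targets it, but not between two vowels → unchanged [s].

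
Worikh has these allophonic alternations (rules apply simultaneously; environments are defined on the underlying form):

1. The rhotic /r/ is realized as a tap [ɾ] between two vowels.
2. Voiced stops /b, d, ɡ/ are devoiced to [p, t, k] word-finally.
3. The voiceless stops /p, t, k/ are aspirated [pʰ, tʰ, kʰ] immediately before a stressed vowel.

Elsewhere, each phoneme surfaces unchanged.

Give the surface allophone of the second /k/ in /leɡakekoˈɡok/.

[k]

/k/ (between /e/ and /o/) fails the environment for rule 3, so it stays [k].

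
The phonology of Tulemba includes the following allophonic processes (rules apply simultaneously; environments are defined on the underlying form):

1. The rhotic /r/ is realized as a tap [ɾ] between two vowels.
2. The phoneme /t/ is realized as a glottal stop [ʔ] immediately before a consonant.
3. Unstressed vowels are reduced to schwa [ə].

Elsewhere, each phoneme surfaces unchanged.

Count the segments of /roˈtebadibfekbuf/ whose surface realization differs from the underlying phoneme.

Segments that undergo a rule: /o/ → [ə] (rule 3); /a/ → [ə] (rule 3); /i/ → [ə] (rule 3); /e/ → [ə] (rule 3); /u/ → [ə] (rule 3).
All other segments surface unchanged.

5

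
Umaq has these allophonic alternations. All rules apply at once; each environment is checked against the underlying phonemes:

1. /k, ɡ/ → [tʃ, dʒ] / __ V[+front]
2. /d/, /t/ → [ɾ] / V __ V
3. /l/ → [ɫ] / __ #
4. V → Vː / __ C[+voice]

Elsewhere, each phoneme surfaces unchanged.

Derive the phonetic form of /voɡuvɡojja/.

[voːɡuːvɡoːjja]

/v/ — not in any rule's target class → [v].
/o/ (between /v/ and /ɡ/) occurs before a voiced consonant → [oː] by rule 4.
/ɡ/ (between /o/ and /u/) is in the target of rule 1 but the environment (before a front vowel) is not met → [ɡ].
/u/ (between /ɡ/ and /v/) occurs before a voiced consonant → [uː] by rule 4.
/v/ — not in any rule's target class → [v].
/ɡ/ — between /v/ and /o/; rule 1 does not apply here → [ɡ].
/o/ (between /ɡ/ and /j/) occurs before a voiced consonant → [oː] by rule 4.
/j/ (between /o/ and /j/): no rule targets it → [j].
/j/ stays [j].
/a/ (word-final) is in the target of rule 4 but the environment (before a voiced consonant) is not met → [a].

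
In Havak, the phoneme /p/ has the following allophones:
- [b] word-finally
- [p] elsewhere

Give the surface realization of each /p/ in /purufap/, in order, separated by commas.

[p], [b]

Occurrence 1 (position 1): no conditioning environment matches → elsewhere allophone [p].
Occurrence 2 (position 7): word-finally → [b].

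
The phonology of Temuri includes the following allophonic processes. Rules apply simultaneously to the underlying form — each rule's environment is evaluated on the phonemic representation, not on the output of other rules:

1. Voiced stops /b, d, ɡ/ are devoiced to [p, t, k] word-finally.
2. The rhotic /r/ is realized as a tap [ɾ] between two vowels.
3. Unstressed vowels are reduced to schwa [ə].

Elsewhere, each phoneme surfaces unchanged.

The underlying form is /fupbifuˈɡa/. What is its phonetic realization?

[fəpbəfəˈɡa]

/u/ meets the environment for rule 3 (in an unstressed syllable) → [ə].
/b/ (between /p/ and /i/) is in the target of rule 1 but the environment (word-finally) is not met → [b].
/i/ meets the environment for rule 3 (in an unstressed syllable) → [ə].
/u/ (between /f/ and /ɡ/) occurs in an unstressed syllable → [ə] by rule 3.
/ɡ/ (between /u/ and /a/) fails the environment for rule 1, so it stays [ɡ].
/a/ (word-final) fails the environment for rule 3, so it stays [a].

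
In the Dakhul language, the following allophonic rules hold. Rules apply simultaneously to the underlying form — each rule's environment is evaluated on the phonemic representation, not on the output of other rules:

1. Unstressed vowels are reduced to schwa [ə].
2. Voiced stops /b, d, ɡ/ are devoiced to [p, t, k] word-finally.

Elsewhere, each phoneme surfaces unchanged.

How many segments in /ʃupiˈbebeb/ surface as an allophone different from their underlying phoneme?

Segments that undergo a rule: /u/ → [ə] (rule 1); /i/ → [ə] (rule 1); /e/ → [ə] (rule 1); /b/ → [p] (rule 2).
All other segments surface unchanged.

4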